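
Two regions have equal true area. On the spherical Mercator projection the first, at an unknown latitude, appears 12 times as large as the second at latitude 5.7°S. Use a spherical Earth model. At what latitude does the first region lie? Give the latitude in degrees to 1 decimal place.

On Mercator, (apparent₁)/(apparent₂) = sec²φ₁ / sec²φ₂ when true areas are equal.
cos²φ₂ / cos²φ₁ = 12  ⇒  cos φ₁ = cos 5.7° / √12 = 0.9951/3.464 = 0.2872.
φ₁ = arccos(0.2872) ≈ 73.3°.

73.3°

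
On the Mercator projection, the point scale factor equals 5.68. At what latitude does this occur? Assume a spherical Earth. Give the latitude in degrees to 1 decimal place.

Mercator scale is k = sec φ = 1/cos φ.
1/cos φ = 5.68  ⇒  cos φ = 0.1761  ⇒  φ = arccos(0.1761) ≈ 79.9°.

79.9°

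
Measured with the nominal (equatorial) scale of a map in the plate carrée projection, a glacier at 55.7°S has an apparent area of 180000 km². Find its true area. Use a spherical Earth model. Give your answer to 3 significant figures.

101000 km²

For the equirectangular projection with φ₀ = 0 (plate carrée), h = 1 along meridians and k = sec φ along parallels.
Areal scale = h·k = 1 × sec φ; at 55.7°, h = 1.000, k = 1.775, so h·k = 1.775.
True area = apparent / (areal scale) = 180000 / 1.775 ≈ 101000 km².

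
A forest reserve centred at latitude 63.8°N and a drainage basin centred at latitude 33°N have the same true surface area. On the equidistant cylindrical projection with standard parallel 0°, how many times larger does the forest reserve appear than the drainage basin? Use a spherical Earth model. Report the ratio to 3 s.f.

In the plate carrée (x = Rλ, y = Rφ), meridians are true-scale (h = 1) and parallels are stretched by k = sec φ.
Areal scale at 63.8°: h·k = 1.000 × 2.265 = 2.265.
Areal scale at 33°: h·k = 1.000 × 1.192 = 1.192.
Ratio = 2.265/1.192 ≈ 1.90.

1.90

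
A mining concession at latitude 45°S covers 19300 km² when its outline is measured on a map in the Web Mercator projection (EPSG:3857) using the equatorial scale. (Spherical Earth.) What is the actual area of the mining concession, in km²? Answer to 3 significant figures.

9650 km²

Mercator is conformal, so the point scale is isotropic: h = k = sec φ = 1/cos φ.
Areal scale = k² = sec²φ = 1/cos²(45°) = 1/0.7071² = 2.000.
True area = apparent / (areal scale) = 19300 / 2.000 ≈ 9650 km².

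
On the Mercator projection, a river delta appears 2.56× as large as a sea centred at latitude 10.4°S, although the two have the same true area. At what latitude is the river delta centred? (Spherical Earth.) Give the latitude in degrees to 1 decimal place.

On Mercator, (apparent₁)/(apparent₂) = sec²φ₁ / sec²φ₂ when true areas are equal.
cos²φ₂ / cos²φ₁ = 2.56  ⇒  cos φ₁ = cos 10.4° / √2.56 = 0.9836/1.600 = 0.6147.
φ₁ = arccos(0.6147) ≈ 52.1°.

52.1°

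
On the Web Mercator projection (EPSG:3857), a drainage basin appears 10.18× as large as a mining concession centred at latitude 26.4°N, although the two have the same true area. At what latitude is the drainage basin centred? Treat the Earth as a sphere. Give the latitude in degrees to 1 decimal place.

73.7°

On Mercator, (apparent₁)/(apparent₂) = sec²φ₁ / sec²φ₂ when true areas are equal.
cos²φ₂ / cos²φ₁ = 10.18  ⇒  cos φ₁ = cos 26.4° / √10.18 = 0.8957/3.191 = 0.2807.
φ₁ = arccos(0.2807) ≈ 73.7°.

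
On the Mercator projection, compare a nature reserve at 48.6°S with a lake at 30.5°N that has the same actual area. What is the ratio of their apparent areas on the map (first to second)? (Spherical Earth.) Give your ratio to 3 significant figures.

Mercator areal scale is sec²φ.
At 48.6°: sec²(48.6°) = 1/0.6613² = 2.287.
At 30.5°: sec²(30.5°) = 1/0.8616² = 1.347.
Ratio = 2.287/1.347 = cos²(30.5°)/cos²(48.6°) ≈ 1.70.

1.70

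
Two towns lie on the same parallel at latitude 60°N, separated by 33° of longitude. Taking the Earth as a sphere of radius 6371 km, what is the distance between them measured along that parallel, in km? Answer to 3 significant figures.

Arc length along a parallel = R cos φ · Δλ (with Δλ in radians).
= 6371 × cos 60° × (33° × π/180) = 6371 × 0.5000 × 0.5760 ≈ 1830 km.

1830 km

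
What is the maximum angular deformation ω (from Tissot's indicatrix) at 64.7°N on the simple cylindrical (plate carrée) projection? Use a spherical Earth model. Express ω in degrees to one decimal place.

47.3°

In the plate carrée (x = Rλ, y = Rφ), meridians are true-scale (h = 1) and parallels are stretched by k = sec φ.
At 64.7°: h = 1.000, k = 2.340; principal scales a = 2.340, b = 1.000.
sin(ω/2) = (a − b)/(a + b) = 1.340/3.340 = 0.4012, so ω = 2 arcsin(0.4012) ≈ 47.3°.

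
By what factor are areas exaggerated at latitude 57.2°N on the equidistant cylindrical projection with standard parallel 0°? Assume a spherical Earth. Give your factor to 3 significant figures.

For the equirectangular projection with φ₀ = 0 (plate carrée), h = 1 along meridians and k = sec φ along parallels.
Areal scale = h·k = 1 × sec φ; at 57.2°, h = 1.000, k = 1.846, so h·k = 1.846.

1.85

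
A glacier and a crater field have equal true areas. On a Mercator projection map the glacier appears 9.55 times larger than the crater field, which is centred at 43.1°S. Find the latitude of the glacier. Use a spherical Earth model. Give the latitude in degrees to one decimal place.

Mercator areal scale is sec²φ, so apparent-area ratio = sec²φ₁ / sec²φ₂ = cos²φ₂ / cos²φ₁.
cos²φ₂ / cos²φ₁ = 9.55  ⇒  cos φ₁ = cos 43.1° / √9.55 = 0.7302/3.090 = 0.2363.
φ₁ = arccos(0.2363) ≈ 76.3°.

76.3°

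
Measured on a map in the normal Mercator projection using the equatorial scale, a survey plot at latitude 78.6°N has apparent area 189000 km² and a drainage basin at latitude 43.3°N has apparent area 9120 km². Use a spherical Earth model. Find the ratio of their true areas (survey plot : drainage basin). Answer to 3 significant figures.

1.53

Mercator's areal exaggeration is sec²φ; hence true area = (apparent area) · cos²φ.
True area of survey plot: 189000 × cos²(78.6°) = 189000 × 0.03907 = 7384 km².
True area of drainage basin: 9120 × cos²(43.3°) = 9120 × 0.5297 = 4830 km².
Ratio = 7384 / 4830 ≈ 1.53.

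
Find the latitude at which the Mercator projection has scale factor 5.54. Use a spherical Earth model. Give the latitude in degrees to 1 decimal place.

Mercator scale is k = sec φ = 1/cos φ.
1/cos φ = 5.54  ⇒  cos φ = 0.1805  ⇒  φ = arccos(0.1805) ≈ 79.6°.

79.6°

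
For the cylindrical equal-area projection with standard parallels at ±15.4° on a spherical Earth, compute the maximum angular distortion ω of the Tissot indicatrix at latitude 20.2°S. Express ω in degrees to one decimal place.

For cylindrical equal-area with standard parallel φ₀, h = cos φ / cos φ₀ and k = cos φ₀ / cos φ, so h·k = 1.
At 20.2°: h = 0.9734, k = 1.027; principal scales a = 1.027, b = 0.9734.
sin(ω/2) = (a − b)/(a + b) = 0.05384/2.001 = 0.02691, so ω = 2 arcsin(0.02691) ≈ 3.1°.

3.1°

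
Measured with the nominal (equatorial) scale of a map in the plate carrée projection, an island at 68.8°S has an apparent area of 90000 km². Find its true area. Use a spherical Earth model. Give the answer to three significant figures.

For the equirectangular projection with φ₀ = 0 (plate carrée), h = 1 along meridians and k = sec φ along parallels.
Areal scale = h·k = 1 × sec φ; at 68.8°, h = 1.000, k = 2.765, so h·k = 2.765.
True area = apparent / (areal scale) = 90000 / 2.765 ≈ 32500 km².

32500 km²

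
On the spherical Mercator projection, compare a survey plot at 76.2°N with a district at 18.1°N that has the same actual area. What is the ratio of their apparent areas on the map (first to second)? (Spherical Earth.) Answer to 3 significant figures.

15.9

On Mercator, area is exaggerated by sec²φ = 1/cos²φ.
At 76.2°: sec²(76.2°) = 1/0.2385² = 17.58.
At 18.1°: sec²(18.1°) = 1/0.9505² = 1.107.
Ratio = 17.58/1.107 = cos²(18.1°)/cos²(76.2°) ≈ 15.9.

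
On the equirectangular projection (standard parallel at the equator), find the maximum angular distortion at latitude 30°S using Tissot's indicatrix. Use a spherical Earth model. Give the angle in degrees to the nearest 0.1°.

Plate carrée maps x = Rλ, y = Rφ. The meridian scale is h = 1 and the parallel scale is k = 1/cos φ = sec φ.
At 30°: h = 1.000, k = 1.155; principal scales a = 1.155, b = 1.000.
sin(ω/2) = (a − b)/(a + b) = 0.1547/2.155 = 0.07180, so ω = 2 arcsin(0.07180) ≈ 8.2°.

8.2°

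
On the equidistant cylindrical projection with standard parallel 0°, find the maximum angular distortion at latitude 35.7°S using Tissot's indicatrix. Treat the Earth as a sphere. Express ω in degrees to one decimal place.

11.9°

Plate carrée maps x = Rλ, y = Rφ. The meridian scale is h = 1 and the parallel scale is k = 1/cos φ = sec φ.
At 35.7°: h = 1.000, k = 1.231; principal scales a = 1.231, b = 1.000.
sin(ω/2) = (a − b)/(a + b) = 0.2314/2.231 = 0.1037, so ω = 2 arcsin(0.1037) ≈ 11.9°.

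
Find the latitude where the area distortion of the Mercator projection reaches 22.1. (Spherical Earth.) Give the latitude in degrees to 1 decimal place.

77.7°

Mercator areal scale is sec²φ.
sec²φ = 22.1  ⇒  cos²φ = 0.04525  ⇒  cos φ = 0.2127.
φ = arccos(0.2127) ≈ 77.7°.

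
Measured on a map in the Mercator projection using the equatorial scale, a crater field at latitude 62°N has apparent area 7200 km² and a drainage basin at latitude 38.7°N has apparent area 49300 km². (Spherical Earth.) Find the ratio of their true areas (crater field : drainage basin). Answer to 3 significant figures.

0.0528

Since Mercator area scale is 1/cos²φ, the true area equals the apparent area multiplied by cos²φ.
True area of crater field: 7200 × cos²(62°) = 7200 × 0.2204 = 1587 km².
True area of drainage basin: 49300 × cos²(38.7°) = 49300 × 0.6091 = 30030 km².
Ratio = 1587 / 30030 ≈ 0.0528.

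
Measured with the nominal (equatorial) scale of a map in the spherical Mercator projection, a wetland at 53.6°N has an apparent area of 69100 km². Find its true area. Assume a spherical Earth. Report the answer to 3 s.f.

For Mercator, h = k = sec φ (a conformal cylindrical projection has a single point scale, 1/cos φ).
Areal scale = k² = sec²φ = 1/cos²(53.6°) = 1/0.5934² = 2.840.
True area = apparent / (areal scale) = 69100 / 2.840 ≈ 24300 km².

24300 km²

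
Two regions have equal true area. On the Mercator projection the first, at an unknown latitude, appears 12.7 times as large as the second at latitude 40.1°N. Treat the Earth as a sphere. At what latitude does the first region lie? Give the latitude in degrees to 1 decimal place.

77.6°

On Mercator, (apparent₁)/(apparent₂) = sec²φ₁ / sec²φ₂ when true areas are equal.
cos²φ₂ / cos²φ₁ = 12.7  ⇒  cos φ₁ = cos 40.1° / √12.7 = 0.7649/3.564 = 0.2146.
φ₁ = arccos(0.2146) ≈ 77.6°.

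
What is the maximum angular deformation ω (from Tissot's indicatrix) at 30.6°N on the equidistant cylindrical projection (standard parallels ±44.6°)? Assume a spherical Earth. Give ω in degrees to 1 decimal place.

The equidistant cylindrical projection with φ₀ = 44.6° has h = 1 (meridians true) and k = cos φ₀ / cos φ along parallels.
At 30.6°: h = 1.000, k = 0.8272; principal scales a = 1.000, b = 0.8272.
sin(ω/2) = (a − b)/(a + b) = 0.1728/1.827 = 0.09456, so ω = 2 arcsin(0.09456) ≈ 10.9°.

10.9°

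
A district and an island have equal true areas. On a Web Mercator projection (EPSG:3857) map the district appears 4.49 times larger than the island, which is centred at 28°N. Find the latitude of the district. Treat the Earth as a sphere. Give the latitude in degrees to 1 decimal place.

65.4°

For equal true areas on Mercator, apparent areas scale as sec²φ, so the ratio is cos²φ₂ / cos²φ₁.
cos²φ₂ / cos²φ₁ = 4.49  ⇒  cos φ₁ = cos 28° / √4.49 = 0.8829/2.119 = 0.4167.
φ₁ = arccos(0.4167) ≈ 65.4°.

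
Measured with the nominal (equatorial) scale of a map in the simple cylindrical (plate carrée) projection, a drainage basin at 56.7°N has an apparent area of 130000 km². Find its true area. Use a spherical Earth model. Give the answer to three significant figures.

Plate carrée maps x = Rλ, y = Rφ. The meridian scale is h = 1 and the parallel scale is k = 1/cos φ = sec φ.
Areal scale = h·k = 1 × sec φ; at 56.7°, h = 1.000, k = 1.821, so h·k = 1.821.
True area = apparent / (areal scale) = 130000 / 1.821 ≈ 71400 km².

71400 km²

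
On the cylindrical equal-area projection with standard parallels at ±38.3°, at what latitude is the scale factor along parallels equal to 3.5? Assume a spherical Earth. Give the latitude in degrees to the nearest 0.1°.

77.0°

For cylindrical equal-area with standard parallel φ₀, h = cos φ / cos φ₀ and k = cos φ₀ / cos φ, so h·k = 1.
k = cos φ₀ / cos φ = 3.5  ⇒  cos φ = cos 38.3° / 3.5 = 0.2242.
φ = arccos(0.2242) ≈ 77.0°.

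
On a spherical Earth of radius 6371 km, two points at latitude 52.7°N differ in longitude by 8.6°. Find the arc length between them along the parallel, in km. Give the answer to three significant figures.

579 km

Arc length along a parallel = R cos φ · Δλ (with Δλ in radians).
= 6371 × cos 52.7° × (8.6° × π/180) = 6371 × 0.6060 × 0.1501 ≈ 579 km.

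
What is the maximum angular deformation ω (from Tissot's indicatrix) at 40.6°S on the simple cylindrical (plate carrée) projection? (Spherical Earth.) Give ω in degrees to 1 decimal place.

15.7°

Plate carrée maps x = Rλ, y = Rφ. The meridian scale is h = 1 and the parallel scale is k = 1/cos φ = sec φ.
At 40.6°: h = 1.000, k = 1.317; principal scales a = 1.317, b = 1.000.
sin(ω/2) = (a − b)/(a + b) = 0.3171/2.317 = 0.1368, so ω = 2 arcsin(0.1368) ≈ 15.7°.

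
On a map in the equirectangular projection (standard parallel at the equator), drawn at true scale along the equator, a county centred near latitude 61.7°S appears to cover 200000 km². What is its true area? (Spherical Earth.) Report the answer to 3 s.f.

Plate carrée maps x = Rλ, y = Rφ. The meridian scale is h = 1 and the parallel scale is k = 1/cos φ = sec φ.
Areal scale = h·k = 1 × sec φ; at 61.7°, h = 1.000, k = 2.109, so h·k = 2.109.
True area = apparent / (areal scale) = 200000 / 2.109 ≈ 94800 km².

94800 km²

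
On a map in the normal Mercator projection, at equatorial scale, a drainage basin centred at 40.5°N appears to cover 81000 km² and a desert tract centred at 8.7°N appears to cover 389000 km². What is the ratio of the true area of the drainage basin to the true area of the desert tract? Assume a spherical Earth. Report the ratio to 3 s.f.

On Mercator the areal scale is sec²φ, so true area = apparent × cos²φ.
True area of drainage basin: 81000 × cos²(40.5°) = 81000 × 0.5782 = 46840 km².
True area of desert tract: 389000 × cos²(8.7°) = 389000 × 0.9771 = 380100 km².
Ratio = 46840 / 380100 ≈ 0.123.

0.123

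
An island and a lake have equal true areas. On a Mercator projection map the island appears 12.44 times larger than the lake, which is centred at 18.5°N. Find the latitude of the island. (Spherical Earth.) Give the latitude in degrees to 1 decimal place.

74.4°

For equal true areas on Mercator, apparent areas scale as sec²φ, so the ratio is cos²φ₂ / cos²φ₁.
cos²φ₂ / cos²φ₁ = 12.44  ⇒  cos φ₁ = cos 18.5° / √12.44 = 0.9483/3.527 = 0.2689.
φ₁ = arccos(0.2689) ≈ 74.4°.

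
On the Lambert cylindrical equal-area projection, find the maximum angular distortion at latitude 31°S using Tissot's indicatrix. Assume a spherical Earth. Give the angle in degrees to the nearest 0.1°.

The Lambert cylindrical equal-area projection is the cylindrical equal-area projection with its standard parallel at the equator (φ₀ = 0). Cylindrical equal-area (φ₀ = 0°): h = cos φ / cos 0° along meridians, k = cos 0° / cos φ along parallels; h·k = 1.
At 31°: h = 0.8572, k = 1.167; principal scales a = 1.167, b = 0.8572.
sin(ω/2) = (a − b)/(a + b) = 0.3095/2.024 = 0.1529, so ω = 2 arcsin(0.1529) ≈ 17.6°.

17.6°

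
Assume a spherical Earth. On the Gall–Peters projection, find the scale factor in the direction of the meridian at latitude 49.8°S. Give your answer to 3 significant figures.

Gall–Peters is a cylindrical equal-area projection with standard parallels at ±45°. Cylindrical equal-area (φ₀ = 45°): h = cos φ / cos 45° along meridians, k = cos 45° / cos φ along parallels; h·k = 1.
h = cos 49.8° / cos 45° = 0.6455/0.7071 = 0.9128.

0.913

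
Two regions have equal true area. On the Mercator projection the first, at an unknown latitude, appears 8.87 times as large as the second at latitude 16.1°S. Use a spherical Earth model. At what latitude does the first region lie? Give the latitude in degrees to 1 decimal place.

71.2°

For equal true areas on Mercator, apparent areas scale as sec²φ, so the ratio is cos²φ₂ / cos²φ₁.
cos²φ₂ / cos²φ₁ = 8.87  ⇒  cos φ₁ = cos 16.1° / √8.87 = 0.9608/2.978 = 0.3226.
φ₁ = arccos(0.3226) ≈ 71.2°.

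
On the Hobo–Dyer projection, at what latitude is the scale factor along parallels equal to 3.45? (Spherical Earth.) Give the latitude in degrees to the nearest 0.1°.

The Hobo–Dyer projection is cylindrical equal-area with φ₀ = 37.5°. For cylindrical equal-area with standard parallel φ₀, h = cos φ / cos φ₀ and k = cos φ₀ / cos φ, so h·k = 1.
k = cos φ₀ / cos φ = 3.45  ⇒  cos φ = cos 37.5° / 3.45 = 0.2300.
φ = arccos(0.2300) ≈ 76.7°.

76.7°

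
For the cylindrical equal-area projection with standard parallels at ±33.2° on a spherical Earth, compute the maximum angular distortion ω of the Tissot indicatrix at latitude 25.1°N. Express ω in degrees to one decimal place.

9.0°

Cylindrical equal-area (φ₀ = 33.2°): h = cos φ / cos 33.2° along meridians, k = cos 33.2° / cos φ along parallels; h·k = 1.
At 25.1°: h = 1.082, k = 0.9240; principal scales a = 1.082, b = 0.9240.
sin(ω/2) = (a − b)/(a + b) = 0.1582/2.006 = 0.07886, so ω = 2 arcsin(0.07886) ≈ 9.0°.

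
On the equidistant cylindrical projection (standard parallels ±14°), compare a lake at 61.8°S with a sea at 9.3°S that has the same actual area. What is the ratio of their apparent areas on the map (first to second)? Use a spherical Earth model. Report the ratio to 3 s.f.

2.09

With standard parallel φ₀ = 14°, the equirectangular projection gives x = Rλ cos φ₀, y = Rφ, so h = 1 and k = cos 14° / cos φ.
Areal scale at 61.8°: h·k = 1.000 × 2.053 = 2.053.
Areal scale at 9.3°: h·k = 1.000 × 0.9832 = 0.9832.
Ratio = 2.053/0.9832 ≈ 2.09.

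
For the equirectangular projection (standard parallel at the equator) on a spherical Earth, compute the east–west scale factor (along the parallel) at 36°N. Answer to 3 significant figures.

1.24

Plate carrée maps x = Rλ, y = Rφ. The meridian scale is h = 1 and the parallel scale is k = 1/cos φ = sec φ.
k = 1/cos 36° = 1/0.8090 = 1.236.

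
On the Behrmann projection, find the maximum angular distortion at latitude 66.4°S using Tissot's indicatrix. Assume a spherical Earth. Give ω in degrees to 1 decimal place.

The Behrmann projection is cylindrical equal-area with φ₀ = 30°. Cylindrical equal-area (φ₀ = 30°): h = cos φ / cos 30° along meridians, k = cos 30° / cos φ along parallels; h·k = 1.
At 66.4°: h = 0.4623, k = 2.163; principal scales a = 2.163, b = 0.4623.
sin(ω/2) = (a − b)/(a + b) = 1.701/2.625 = 0.6478, so ω = 2 arcsin(0.6478) ≈ 80.8°.

80.8°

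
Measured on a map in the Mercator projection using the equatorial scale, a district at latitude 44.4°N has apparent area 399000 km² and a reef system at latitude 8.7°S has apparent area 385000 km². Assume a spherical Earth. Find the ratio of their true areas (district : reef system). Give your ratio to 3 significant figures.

0.541

On Mercator the areal scale is sec²φ, so true area = apparent × cos²φ.
True area of district: 399000 × cos²(44.4°) = 399000 × 0.5105 = 203700 km².
True area of reef system: 385000 × cos²(8.7°) = 385000 × 0.9771 = 376200 km².
Ratio = 203700 / 376200 ≈ 0.541.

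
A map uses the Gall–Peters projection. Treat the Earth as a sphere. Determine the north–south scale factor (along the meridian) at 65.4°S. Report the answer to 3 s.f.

The Gall–Peters projection is cylindrical equal-area with φ₀ = 45°. For cylindrical equal-area with standard parallel φ₀, h = cos φ / cos φ₀ and k = cos φ₀ / cos φ, so h·k = 1.
h = cos 65.4° / cos 45° = 0.4163/0.7071 = 0.5887.

0.589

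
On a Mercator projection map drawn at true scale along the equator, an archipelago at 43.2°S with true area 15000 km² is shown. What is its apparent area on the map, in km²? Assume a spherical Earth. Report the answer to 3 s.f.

The Mercator projection is conformal; its linear scale factor is the same in every direction and equals sec φ = 1/cos φ.
Areal scale = k² = sec²φ = 1/cos²(43.2°) = 1/0.7290² = 1.882.
Apparent area = 15000 × 1.882 ≈ 28200 km².

28200 km²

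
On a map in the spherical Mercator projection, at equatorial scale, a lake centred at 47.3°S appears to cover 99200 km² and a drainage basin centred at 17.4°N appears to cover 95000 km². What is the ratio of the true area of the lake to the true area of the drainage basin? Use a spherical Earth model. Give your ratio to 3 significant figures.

0.527

On Mercator the areal scale is sec²φ, so true area = apparent × cos²φ.
True area of lake: 99200 × cos²(47.3°) = 99200 × 0.4599 = 45620 km².
True area of drainage basin: 95000 × cos²(17.4°) = 95000 × 0.9106 = 86500 km².
Ratio = 45620 / 86500 ≈ 0.527.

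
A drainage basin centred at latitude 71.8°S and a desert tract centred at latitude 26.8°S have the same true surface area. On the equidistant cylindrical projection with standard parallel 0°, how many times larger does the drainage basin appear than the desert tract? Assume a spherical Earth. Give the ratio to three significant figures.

For the equirectangular projection with φ₀ = 0 (plate carrée), h = 1 along meridians and k = sec φ along parallels.
Areal scale at 71.8°: h·k = 1.000 × 3.202 = 3.202.
Areal scale at 26.8°: h·k = 1.000 × 1.120 = 1.120.
Ratio = 3.202/1.120 ≈ 2.86.

2.86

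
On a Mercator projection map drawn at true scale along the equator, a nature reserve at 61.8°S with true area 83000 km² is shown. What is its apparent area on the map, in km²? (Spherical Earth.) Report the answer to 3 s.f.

The Mercator projection is conformal; its linear scale factor is the same in every direction and equals sec φ = 1/cos φ.
Areal scale = k² = sec²φ = 1/cos²(61.8°) = 1/0.4726² = 4.478.
Apparent area = 83000 × 4.478 ≈ 372000 km².

372000 km²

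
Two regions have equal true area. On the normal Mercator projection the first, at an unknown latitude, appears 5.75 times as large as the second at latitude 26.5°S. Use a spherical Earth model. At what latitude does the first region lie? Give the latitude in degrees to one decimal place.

On Mercator, (apparent₁)/(apparent₂) = sec²φ₁ / sec²φ₂ when true areas are equal.
cos²φ₂ / cos²φ₁ = 5.75  ⇒  cos φ₁ = cos 26.5° / √5.75 = 0.8949/2.398 = 0.3732.
φ₁ = arccos(0.3732) ≈ 68.1°.

68.1°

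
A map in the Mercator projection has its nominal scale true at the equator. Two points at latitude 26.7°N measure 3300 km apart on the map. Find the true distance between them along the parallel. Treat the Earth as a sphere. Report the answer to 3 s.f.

2950 km

The Mercator projection is conformal; its linear scale factor is the same in every direction and equals sec φ = 1/cos φ.
Along the parallel at 26.7°, map distances are exaggerated by k = sec 26.7° = 1.119.
True distance = 3300 / 1.119 = 3300 × cos 26.7° ≈ 2950 km.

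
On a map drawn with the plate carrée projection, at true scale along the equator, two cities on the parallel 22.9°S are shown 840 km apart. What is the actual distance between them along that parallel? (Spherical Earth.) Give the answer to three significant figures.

Plate carrée maps x = Rλ, y = Rφ. The meridian scale is h = 1 and the parallel scale is k = 1/cos φ = sec φ.
Along the parallel at 22.9°, map distances are exaggerated by k = sec 22.9° = 1.086.
True distance = 840 / 1.086 = 840 × cos 22.9° ≈ 774 km.

774 km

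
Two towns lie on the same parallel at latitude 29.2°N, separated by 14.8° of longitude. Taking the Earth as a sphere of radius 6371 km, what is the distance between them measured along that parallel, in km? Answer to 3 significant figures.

Arc length along a parallel = R cos φ · Δλ (with Δλ in radians).
= 6371 × cos 29.2° × (14.8° × π/180) = 6371 × 0.8729 × 0.2583 ≈ 1440 km.

1440 km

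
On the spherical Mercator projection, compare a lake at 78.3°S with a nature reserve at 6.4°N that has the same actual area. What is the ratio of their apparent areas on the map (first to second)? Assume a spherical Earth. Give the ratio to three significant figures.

On Mercator, area is exaggerated by sec²φ = 1/cos²φ.
At 78.3°: sec²(78.3°) = 1/0.2028² = 24.32.
At 6.4°: sec²(6.4°) = 1/0.9938² = 1.013.
Ratio = 24.32/1.013 = cos²(6.4°)/cos²(78.3°) ≈ 24.0.

24.0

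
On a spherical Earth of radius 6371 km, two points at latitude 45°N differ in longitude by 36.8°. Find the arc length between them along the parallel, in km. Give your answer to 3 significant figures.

2890 km

Arc length along a parallel = R cos φ · Δλ (with Δλ in radians).
= 6371 × cos 45° × (36.8° × π/180) = 6371 × 0.7071 × 0.6423 ≈ 2890 km.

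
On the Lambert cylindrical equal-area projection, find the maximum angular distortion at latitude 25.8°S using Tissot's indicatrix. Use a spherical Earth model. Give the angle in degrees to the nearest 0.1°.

The Lambert cylindrical equal-area projection is the cylindrical equal-area projection with its standard parallel at the equator (φ₀ = 0). A cylindrical equal-area projection with standard parallel φ₀ has meridian scale h = cos φ / cos φ₀ and parallel scale k = cos φ₀ / cos φ (so areas are preserved, h·k = 1).
At 25.8°: h = 0.9003, k = 1.111; principal scales a = 1.111, b = 0.9003.
sin(ω/2) = (a − b)/(a + b) = 0.2104/2.011 = 0.1046, so ω = 2 arcsin(0.1046) ≈ 12.0°.

12.0°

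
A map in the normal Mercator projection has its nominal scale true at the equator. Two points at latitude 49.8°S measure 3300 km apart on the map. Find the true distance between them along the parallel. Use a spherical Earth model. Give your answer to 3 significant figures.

2130 km

The Mercator projection is conformal; its linear scale factor is the same in every direction and equals sec φ = 1/cos φ.
Along the parallel at 49.8°, map distances are exaggerated by k = sec 49.8° = 1.549.
True distance = 3300 / 1.549 = 3300 × cos 49.8° ≈ 2130 km.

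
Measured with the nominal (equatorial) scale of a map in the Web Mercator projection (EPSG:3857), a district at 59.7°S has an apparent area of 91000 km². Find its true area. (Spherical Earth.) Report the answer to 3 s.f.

For Mercator, h = k = sec φ (a conformal cylindrical projection has a single point scale, 1/cos φ).
Areal scale = k² = sec²φ = 1/cos²(59.7°) = 1/0.5045² = 3.929.
True area = apparent / (areal scale) = 91000 / 3.929 ≈ 23200 km².

23200 km²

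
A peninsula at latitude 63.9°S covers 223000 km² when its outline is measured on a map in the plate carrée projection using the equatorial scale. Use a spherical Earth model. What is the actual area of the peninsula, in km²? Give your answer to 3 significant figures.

98100 km²

Plate carrée maps x = Rλ, y = Rφ. The meridian scale is h = 1 and the parallel scale is k = 1/cos φ = sec φ.
Areal scale = h·k = 1 × sec φ; at 63.9°, h = 1.000, k = 2.273, so h·k = 2.273.
True area = apparent / (areal scale) = 223000 / 2.273 ≈ 98100 km².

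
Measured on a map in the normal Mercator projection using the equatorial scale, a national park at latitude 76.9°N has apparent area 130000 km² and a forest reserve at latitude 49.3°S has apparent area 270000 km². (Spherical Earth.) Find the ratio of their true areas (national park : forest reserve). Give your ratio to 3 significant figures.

0.0582

On Mercator the areal scale is sec²φ, so true area = apparent × cos²φ.
True area of national park: 130000 × cos²(76.9°) = 130000 × 0.05137 = 6678 km².
True area of forest reserve: 270000 × cos²(49.3°) = 270000 × 0.4252 = 114800 km².
Ratio = 6678 / 114800 ≈ 0.0582.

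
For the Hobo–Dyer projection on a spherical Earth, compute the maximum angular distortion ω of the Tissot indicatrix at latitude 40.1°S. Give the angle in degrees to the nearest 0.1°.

The Hobo–Dyer projection is cylindrical equal-area with φ₀ = 37.5°. For cylindrical equal-area with standard parallel φ₀, h = cos φ / cos φ₀ and k = cos φ₀ / cos φ, so h·k = 1.
At 40.1°: h = 0.9642, k = 1.037; principal scales a = 1.037, b = 0.9642.
sin(ω/2) = (a − b)/(a + b) = 0.07301/2.001 = 0.03648, so ω = 2 arcsin(0.03648) ≈ 4.2°.

4.2°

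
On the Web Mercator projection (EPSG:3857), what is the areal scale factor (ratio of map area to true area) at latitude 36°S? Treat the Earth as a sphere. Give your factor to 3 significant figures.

1.53

For Mercator, h = k = sec φ (a conformal cylindrical projection has a single point scale, 1/cos φ).
Areal scale = k² = sec²φ = 1/cos²(36°) = 1/0.8090² = 1.528.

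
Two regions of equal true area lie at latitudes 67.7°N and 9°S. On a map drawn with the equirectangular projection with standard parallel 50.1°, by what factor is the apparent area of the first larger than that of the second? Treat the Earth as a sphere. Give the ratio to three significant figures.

The equidistant cylindrical projection with φ₀ = 50.1° has h = 1 (meridians true) and k = cos φ₀ / cos φ along parallels.
Areal scale at 67.7°: h·k = 1.000 × 1.690 = 1.690.
Areal scale at 9°: h·k = 1.000 × 0.6494 = 0.6494.
Ratio = 1.690/0.6494 ≈ 2.60.

2.60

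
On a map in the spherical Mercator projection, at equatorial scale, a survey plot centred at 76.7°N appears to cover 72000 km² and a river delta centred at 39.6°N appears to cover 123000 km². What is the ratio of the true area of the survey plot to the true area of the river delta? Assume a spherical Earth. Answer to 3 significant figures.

Since Mercator area scale is 1/cos²φ, the true area equals the apparent area multiplied by cos²φ.
True area of survey plot: 72000 × cos²(76.7°) = 72000 × 0.05292 = 3810 km².
True area of river delta: 123000 × cos²(39.6°) = 123000 × 0.5937 = 73020 km².
Ratio = 3810 / 73020 ≈ 0.0522.

0.0522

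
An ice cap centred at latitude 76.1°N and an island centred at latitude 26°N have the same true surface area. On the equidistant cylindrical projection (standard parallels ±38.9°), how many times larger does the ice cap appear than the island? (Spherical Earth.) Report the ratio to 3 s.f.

The equidistant cylindrical projection with φ₀ = 38.9° has h = 1 (meridians true) and k = cos φ₀ / cos φ along parallels.
Areal scale at 76.1°: h·k = 1.000 × 3.240 = 3.240.
Areal scale at 26°: h·k = 1.000 × 0.8659 = 0.8659.
Ratio = 3.240/0.8659 ≈ 3.74.

3.74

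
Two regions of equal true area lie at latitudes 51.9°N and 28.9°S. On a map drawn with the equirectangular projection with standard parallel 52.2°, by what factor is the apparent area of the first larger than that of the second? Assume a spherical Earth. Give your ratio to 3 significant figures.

1.42

With standard parallel φ₀ = 52.2°, the equirectangular projection gives x = Rλ cos φ₀, y = Rφ, so h = 1 and k = cos 52.2° / cos φ.
Areal scale at 51.9°: h·k = 1.000 × 0.9933 = 0.9933.
Areal scale at 28.9°: h·k = 1.000 × 0.7001 = 0.7001.
Ratio = 0.9933/0.7001 ≈ 1.42.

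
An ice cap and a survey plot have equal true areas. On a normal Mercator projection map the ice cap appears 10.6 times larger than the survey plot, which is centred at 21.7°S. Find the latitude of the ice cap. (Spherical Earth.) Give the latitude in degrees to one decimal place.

73.4°

For equal true areas on Mercator, apparent areas scale as sec²φ, so the ratio is cos²φ₂ / cos²φ₁.
cos²φ₂ / cos²φ₁ = 10.6  ⇒  cos φ₁ = cos 21.7° / √10.6 = 0.9291/3.256 = 0.2854.
φ₁ = arccos(0.2854) ≈ 73.4°.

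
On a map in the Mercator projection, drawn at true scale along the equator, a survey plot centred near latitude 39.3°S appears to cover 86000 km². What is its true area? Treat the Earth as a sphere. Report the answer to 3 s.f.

Mercator is conformal, so the point scale is isotropic: h = k = sec φ = 1/cos φ.
Areal scale = k² = sec²φ = 1/cos²(39.3°) = 1/0.7738² = 1.670.
True area = apparent / (areal scale) = 86000 / 1.670 ≈ 51500 km².

51500 km²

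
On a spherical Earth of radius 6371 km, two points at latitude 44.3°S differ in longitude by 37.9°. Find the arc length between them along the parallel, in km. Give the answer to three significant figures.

3020 km

Arc length along a parallel = R cos φ · Δλ (with Δλ in radians).
= 6371 × cos 44.3° × (37.9° × π/180) = 6371 × 0.7157 × 0.6615 ≈ 3020 km.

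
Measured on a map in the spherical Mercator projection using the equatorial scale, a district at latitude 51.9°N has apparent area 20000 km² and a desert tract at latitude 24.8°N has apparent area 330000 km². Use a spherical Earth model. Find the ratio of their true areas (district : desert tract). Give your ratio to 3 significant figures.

Mercator's areal exaggeration is sec²φ; hence true area = (apparent area) · cos²φ.
True area of district: 20000 × cos²(51.9°) = 20000 × 0.3807 = 7615 km².
True area of desert tract: 330000 × cos²(24.8°) = 330000 × 0.8241 = 271900 km².
Ratio = 7615 / 271900 ≈ 0.0280.

0.0280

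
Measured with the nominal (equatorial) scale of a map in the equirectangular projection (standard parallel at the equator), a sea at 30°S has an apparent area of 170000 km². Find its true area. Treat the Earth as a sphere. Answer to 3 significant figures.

147000 km²

Plate carrée maps x = Rλ, y = Rφ. The meridian scale is h = 1 and the parallel scale is k = 1/cos φ = sec φ.
Areal scale = h·k = 1 × sec φ; at 30°, h = 1.000, k = 1.155, so h·k = 1.155.
True area = apparent / (areal scale) = 170000 / 1.155 ≈ 147000 km².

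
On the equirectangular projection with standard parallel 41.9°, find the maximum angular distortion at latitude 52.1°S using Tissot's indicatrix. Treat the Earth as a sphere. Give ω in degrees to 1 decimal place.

With standard parallel φ₀ = 41.9°, the equirectangular projection gives x = Rλ cos φ₀, y = Rφ, so h = 1 and k = cos 41.9° / cos φ.
At 52.1°: h = 1.000, k = 1.212; principal scales a = 1.212, b = 1.000.
sin(ω/2) = (a − b)/(a + b) = 0.2117/2.212 = 0.09571, so ω = 2 arcsin(0.09571) ≈ 11.0°.

11.0°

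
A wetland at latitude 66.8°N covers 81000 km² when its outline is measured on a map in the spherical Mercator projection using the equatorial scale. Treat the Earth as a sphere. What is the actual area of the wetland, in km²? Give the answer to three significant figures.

Mercator is conformal, so the point scale is isotropic: h = k = sec φ = 1/cos φ.
Areal scale = k² = sec²φ = 1/cos²(66.8°) = 1/0.3939² = 6.444.
True area = apparent / (areal scale) = 81000 / 6.444 ≈ 12600 km².

12600 km²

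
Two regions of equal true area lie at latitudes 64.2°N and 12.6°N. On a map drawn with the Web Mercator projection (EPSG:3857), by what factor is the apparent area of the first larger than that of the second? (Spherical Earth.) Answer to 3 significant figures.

On Mercator, area is exaggerated by sec²φ = 1/cos²φ.
At 64.2°: sec²(64.2°) = 1/0.4352² = 5.279.
At 12.6°: sec²(12.6°) = 1/0.9759² = 1.050.
Ratio = 5.279/1.050 = cos²(12.6°)/cos²(64.2°) ≈ 5.03.

5.03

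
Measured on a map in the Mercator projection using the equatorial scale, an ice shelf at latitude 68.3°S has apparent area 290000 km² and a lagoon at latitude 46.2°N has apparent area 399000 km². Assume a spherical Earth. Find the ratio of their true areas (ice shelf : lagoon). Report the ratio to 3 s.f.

On Mercator the areal scale is sec²φ, so true area = apparent × cos²φ.
True area of ice shelf: 290000 × cos²(68.3°) = 290000 × 0.1367 = 39650 km².
True area of lagoon: 399000 × cos²(46.2°) = 399000 × 0.4791 = 191100 km².
Ratio = 39650 / 191100 ≈ 0.207.

0.207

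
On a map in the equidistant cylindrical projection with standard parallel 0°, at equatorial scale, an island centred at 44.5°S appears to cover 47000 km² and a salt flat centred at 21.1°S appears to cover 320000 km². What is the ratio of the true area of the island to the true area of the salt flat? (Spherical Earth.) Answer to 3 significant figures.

0.112

On the plate carrée, areal scale = h·k = 1 × sec φ, so true area = apparent × cos φ.
True area of island: 47000 × cos(44.5°) = 47000 × 0.7133 = 33520 km².
True area of salt flat: 320000 × cos(21.1°) = 320000 × 0.9330 = 298500 km².
Ratio = 33520 / 298500 ≈ 0.112.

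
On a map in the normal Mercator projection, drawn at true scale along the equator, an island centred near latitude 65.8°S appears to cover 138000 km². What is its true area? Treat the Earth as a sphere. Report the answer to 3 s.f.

For Mercator, h = k = sec φ (a conformal cylindrical projection has a single point scale, 1/cos φ).
Areal scale = k² = sec²φ = 1/cos²(65.8°) = 1/0.4099² = 5.951.
True area = apparent / (areal scale) = 138000 / 5.951 ≈ 23200 km².

23200 km²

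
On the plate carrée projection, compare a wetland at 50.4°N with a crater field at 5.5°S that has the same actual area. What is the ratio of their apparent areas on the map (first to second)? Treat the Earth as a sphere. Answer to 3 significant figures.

For the equirectangular projection with φ₀ = 0 (plate carrée), h = 1 along meridians and k = sec φ along parallels.
Areal scale at 50.4°: h·k = 1.000 × 1.569 = 1.569.
Areal scale at 5.5°: h·k = 1.000 × 1.005 = 1.005.
Ratio = 1.569/1.005 ≈ 1.56.

1.56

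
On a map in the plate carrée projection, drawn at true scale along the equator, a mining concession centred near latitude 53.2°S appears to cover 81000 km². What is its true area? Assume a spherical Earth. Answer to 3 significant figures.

Plate carrée maps x = Rλ, y = Rφ. The meridian scale is h = 1 and the parallel scale is k = 1/cos φ = sec φ.
Areal scale = h·k = 1 × sec φ; at 53.2°, h = 1.000, k = 1.669, so h·k = 1.669.
True area = apparent / (areal scale) = 81000 / 1.669 ≈ 48500 km².

48500 km²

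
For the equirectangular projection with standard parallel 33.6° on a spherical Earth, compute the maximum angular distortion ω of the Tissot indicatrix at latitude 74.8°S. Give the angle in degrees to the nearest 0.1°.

With standard parallel φ₀ = 33.6°, the equirectangular projection gives x = Rλ cos φ₀, y = Rφ, so h = 1 and k = cos 33.6° / cos φ.
At 74.8°: h = 1.000, k = 3.177; principal scales a = 3.177, b = 1.000.
sin(ω/2) = (a − b)/(a + b) = 2.177/4.177 = 0.5212, so ω = 2 arcsin(0.5212) ≈ 62.8°.

62.8°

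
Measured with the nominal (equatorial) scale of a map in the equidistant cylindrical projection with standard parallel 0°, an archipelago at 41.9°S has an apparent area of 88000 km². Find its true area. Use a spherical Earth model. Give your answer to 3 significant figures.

Plate carrée maps x = Rλ, y = Rφ. The meridian scale is h = 1 and the parallel scale is k = 1/cos φ = sec φ.
Areal scale = h·k = 1 × sec φ; at 41.9°, h = 1.000, k = 1.344, so h·k = 1.344.
True area = apparent / (areal scale) = 88000 / 1.344 ≈ 65500 km².

65500 km²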